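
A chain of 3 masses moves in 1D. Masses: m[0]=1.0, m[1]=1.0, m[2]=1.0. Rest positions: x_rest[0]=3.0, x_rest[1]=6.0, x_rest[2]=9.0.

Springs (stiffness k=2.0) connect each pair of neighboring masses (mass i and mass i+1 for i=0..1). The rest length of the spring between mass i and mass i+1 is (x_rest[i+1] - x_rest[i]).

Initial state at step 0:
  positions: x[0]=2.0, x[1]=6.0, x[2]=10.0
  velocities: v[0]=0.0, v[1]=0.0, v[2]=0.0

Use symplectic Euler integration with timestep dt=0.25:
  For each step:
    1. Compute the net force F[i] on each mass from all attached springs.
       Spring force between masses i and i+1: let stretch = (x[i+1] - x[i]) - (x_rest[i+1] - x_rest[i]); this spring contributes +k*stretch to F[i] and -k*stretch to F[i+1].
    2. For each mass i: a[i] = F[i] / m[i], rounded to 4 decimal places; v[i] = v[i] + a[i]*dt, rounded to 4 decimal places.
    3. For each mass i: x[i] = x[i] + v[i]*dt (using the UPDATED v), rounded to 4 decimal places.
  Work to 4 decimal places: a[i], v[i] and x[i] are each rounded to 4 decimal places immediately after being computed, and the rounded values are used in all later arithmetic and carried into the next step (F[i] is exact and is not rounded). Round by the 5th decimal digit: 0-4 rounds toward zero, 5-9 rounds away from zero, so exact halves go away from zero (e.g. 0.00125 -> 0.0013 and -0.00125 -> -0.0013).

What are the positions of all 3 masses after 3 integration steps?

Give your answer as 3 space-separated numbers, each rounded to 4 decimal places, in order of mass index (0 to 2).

Answer: 2.6739 6.0000 9.3262

Derivation:
Step 0: x=[2.0000 6.0000 10.0000] v=[0.0000 0.0000 0.0000]
Step 1: x=[2.1250 6.0000 9.8750] v=[0.5000 0.0000 -0.5000]
Step 2: x=[2.3594 6.0000 9.6406] v=[0.9375 0.0000 -0.9375]
Step 3: x=[2.6739 6.0000 9.3262] v=[1.2578 0.0000 -1.2578]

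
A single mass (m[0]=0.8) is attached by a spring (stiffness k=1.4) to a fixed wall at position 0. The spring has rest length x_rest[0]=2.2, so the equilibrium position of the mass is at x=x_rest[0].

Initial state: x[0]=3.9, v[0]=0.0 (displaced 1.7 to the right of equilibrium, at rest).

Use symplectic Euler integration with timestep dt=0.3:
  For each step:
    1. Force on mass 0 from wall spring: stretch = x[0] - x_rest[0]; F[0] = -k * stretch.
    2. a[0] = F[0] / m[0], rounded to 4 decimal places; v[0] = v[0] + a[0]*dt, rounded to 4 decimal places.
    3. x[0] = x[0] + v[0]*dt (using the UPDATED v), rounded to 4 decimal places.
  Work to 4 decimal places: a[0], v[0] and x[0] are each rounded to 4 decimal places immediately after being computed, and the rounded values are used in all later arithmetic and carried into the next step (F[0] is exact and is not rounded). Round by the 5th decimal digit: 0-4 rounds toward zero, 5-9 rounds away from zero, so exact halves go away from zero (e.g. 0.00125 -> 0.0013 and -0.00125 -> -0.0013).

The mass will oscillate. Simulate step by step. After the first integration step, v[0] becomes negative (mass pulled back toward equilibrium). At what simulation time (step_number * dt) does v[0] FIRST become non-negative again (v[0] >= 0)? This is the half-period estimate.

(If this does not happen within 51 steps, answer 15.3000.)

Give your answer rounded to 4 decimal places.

Answer: 2.4000

Derivation:
Step 0: x=[3.9000] v=[0.0000]
Step 1: x=[3.6323] v=[-0.8925]
Step 2: x=[3.1390] v=[-1.6445]
Step 3: x=[2.4978] v=[-2.1375]
Step 4: x=[1.8096] v=[-2.2939]
Step 5: x=[1.1829] v=[-2.0889]
Step 6: x=[0.7164] v=[-1.5549]
Step 7: x=[0.4836] v=[-0.7760]
Step 8: x=[0.5211] v=[0.1251]
First v>=0 after going negative at step 8, time=2.4000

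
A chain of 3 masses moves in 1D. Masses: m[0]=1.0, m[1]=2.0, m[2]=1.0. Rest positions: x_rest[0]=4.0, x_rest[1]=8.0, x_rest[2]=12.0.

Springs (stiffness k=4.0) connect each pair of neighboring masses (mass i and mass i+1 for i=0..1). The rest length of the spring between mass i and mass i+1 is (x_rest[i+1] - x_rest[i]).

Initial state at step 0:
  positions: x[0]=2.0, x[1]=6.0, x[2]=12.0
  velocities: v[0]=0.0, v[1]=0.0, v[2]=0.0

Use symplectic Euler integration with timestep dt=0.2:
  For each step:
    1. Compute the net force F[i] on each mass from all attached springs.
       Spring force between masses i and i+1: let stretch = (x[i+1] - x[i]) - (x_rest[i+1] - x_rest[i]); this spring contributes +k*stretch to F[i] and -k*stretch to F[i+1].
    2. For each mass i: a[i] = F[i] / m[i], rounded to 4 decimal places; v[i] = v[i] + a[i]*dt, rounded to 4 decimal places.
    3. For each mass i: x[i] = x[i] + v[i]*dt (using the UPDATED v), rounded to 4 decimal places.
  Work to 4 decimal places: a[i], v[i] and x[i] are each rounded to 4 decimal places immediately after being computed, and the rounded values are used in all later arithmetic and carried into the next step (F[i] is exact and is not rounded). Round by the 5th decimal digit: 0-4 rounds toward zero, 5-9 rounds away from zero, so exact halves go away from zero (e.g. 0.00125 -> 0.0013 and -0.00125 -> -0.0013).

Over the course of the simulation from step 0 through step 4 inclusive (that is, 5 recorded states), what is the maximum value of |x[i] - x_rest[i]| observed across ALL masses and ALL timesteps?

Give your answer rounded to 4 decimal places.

Step 0: x=[2.0000 6.0000 12.0000] v=[0.0000 0.0000 0.0000]
Step 1: x=[2.0000 6.1600 11.6800] v=[0.0000 0.8000 -1.6000]
Step 2: x=[2.0256 6.4288 11.1168] v=[0.1280 1.3440 -2.8160]
Step 3: x=[2.1157 6.7204 10.4435] v=[0.4506 1.4579 -3.3664]
Step 4: x=[2.3026 6.9415 9.8145] v=[0.9344 1.1053 -3.1449]
Max displacement = 2.1855

Answer: 2.1855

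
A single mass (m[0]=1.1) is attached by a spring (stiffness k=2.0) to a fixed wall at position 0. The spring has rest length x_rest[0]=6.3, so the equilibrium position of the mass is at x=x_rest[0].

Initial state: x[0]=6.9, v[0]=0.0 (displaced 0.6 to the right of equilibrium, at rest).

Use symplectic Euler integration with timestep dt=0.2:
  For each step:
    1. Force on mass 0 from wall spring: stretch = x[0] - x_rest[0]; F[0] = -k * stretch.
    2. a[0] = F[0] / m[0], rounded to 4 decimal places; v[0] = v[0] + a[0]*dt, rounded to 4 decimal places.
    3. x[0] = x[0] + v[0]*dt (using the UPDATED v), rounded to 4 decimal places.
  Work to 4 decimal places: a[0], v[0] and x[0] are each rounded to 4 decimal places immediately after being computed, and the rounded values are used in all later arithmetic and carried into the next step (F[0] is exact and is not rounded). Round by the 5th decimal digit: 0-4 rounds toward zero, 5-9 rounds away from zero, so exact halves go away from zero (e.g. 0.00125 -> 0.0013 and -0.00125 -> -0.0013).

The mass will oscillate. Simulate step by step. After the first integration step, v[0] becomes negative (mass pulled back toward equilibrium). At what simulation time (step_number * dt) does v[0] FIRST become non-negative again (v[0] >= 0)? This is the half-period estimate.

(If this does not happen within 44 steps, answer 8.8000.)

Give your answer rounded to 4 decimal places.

Step 0: x=[6.9000] v=[0.0000]
Step 1: x=[6.8564] v=[-0.2182]
Step 2: x=[6.7723] v=[-0.4205]
Step 3: x=[6.6539] v=[-0.5922]
Step 4: x=[6.5097] v=[-0.7209]
Step 5: x=[6.3503] v=[-0.7972]
Step 6: x=[6.1872] v=[-0.8155]
Step 7: x=[6.0323] v=[-0.7745]
Step 8: x=[5.8969] v=[-0.6772]
Step 9: x=[5.7908] v=[-0.5306]
Step 10: x=[5.7217] v=[-0.3454]
Step 11: x=[5.6947] v=[-0.1351]
Step 12: x=[5.7117] v=[0.0850]
First v>=0 after going negative at step 12, time=2.4000

Answer: 2.4000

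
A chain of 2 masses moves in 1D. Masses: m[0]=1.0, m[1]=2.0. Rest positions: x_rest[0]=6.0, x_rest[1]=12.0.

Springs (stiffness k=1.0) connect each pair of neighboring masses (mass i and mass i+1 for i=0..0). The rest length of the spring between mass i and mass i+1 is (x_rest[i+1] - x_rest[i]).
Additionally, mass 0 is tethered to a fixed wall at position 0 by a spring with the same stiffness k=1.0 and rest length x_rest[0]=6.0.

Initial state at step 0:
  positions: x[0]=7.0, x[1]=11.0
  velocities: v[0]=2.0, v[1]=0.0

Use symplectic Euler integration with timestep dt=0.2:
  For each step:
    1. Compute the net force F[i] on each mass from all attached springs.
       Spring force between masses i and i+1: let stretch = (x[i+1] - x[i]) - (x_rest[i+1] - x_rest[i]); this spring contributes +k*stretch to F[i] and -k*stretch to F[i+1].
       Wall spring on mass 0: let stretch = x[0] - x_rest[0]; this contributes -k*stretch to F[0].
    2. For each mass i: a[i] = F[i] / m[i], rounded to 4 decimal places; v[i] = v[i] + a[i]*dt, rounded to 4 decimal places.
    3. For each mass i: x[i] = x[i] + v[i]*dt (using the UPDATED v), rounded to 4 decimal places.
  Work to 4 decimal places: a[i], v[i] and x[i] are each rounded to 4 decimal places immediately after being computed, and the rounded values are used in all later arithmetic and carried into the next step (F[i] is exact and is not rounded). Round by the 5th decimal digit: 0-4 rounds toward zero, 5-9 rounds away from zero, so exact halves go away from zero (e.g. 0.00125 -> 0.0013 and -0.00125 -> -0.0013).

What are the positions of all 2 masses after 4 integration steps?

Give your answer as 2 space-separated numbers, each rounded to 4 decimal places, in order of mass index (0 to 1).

Step 0: x=[7.0000 11.0000] v=[2.0000 0.0000]
Step 1: x=[7.2800 11.0400] v=[1.4000 0.2000]
Step 2: x=[7.4192 11.1248] v=[0.6960 0.4240]
Step 3: x=[7.4099 11.2555] v=[-0.0467 0.6534]
Step 4: x=[7.2580 11.4293] v=[-0.7596 0.8688]

Answer: 7.2580 11.4293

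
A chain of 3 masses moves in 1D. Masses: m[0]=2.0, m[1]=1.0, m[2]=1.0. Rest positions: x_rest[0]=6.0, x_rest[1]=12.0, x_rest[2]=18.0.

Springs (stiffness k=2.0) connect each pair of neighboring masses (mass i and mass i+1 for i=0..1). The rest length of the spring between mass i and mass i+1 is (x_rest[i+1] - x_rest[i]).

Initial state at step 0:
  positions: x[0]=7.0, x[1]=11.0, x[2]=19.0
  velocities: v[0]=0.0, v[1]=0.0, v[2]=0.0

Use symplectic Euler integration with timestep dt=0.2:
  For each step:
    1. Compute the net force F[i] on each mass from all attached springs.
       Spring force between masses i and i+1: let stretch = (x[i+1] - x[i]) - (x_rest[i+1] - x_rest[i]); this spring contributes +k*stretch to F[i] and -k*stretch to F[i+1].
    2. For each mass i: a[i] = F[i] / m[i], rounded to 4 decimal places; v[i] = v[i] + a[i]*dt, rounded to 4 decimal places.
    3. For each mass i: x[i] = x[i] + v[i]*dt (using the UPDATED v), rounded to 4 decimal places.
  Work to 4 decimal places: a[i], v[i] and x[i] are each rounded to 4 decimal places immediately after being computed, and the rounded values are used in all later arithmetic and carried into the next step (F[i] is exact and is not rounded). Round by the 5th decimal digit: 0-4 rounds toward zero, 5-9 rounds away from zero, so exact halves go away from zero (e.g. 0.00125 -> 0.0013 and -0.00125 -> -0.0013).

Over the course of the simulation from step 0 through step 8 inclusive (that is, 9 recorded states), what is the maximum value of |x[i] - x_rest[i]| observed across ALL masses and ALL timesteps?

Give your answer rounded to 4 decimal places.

Step 0: x=[7.0000 11.0000 19.0000] v=[0.0000 0.0000 0.0000]
Step 1: x=[6.9200 11.3200 18.8400] v=[-0.4000 1.6000 -0.8000]
Step 2: x=[6.7760 11.8896 18.5584] v=[-0.7200 2.8480 -1.4080]
Step 3: x=[6.5965 12.5836 18.2233] v=[-0.8973 3.4701 -1.6755]
Step 4: x=[6.4165 13.2498 17.9170] v=[-0.8999 3.3311 -1.5314]
Step 5: x=[6.2699 13.7427 17.7173] v=[-0.7332 2.4647 -0.9983]
Step 6: x=[6.1822 13.9558 17.6797] v=[-0.4386 1.0654 -0.1881]
Step 7: x=[6.1654 13.8449 17.8242] v=[-0.0839 -0.5545 0.7223]
Step 8: x=[6.2158 13.4380 18.1303] v=[0.2520 -2.0346 1.5306]
Max displacement = 1.9558

Answer: 1.9558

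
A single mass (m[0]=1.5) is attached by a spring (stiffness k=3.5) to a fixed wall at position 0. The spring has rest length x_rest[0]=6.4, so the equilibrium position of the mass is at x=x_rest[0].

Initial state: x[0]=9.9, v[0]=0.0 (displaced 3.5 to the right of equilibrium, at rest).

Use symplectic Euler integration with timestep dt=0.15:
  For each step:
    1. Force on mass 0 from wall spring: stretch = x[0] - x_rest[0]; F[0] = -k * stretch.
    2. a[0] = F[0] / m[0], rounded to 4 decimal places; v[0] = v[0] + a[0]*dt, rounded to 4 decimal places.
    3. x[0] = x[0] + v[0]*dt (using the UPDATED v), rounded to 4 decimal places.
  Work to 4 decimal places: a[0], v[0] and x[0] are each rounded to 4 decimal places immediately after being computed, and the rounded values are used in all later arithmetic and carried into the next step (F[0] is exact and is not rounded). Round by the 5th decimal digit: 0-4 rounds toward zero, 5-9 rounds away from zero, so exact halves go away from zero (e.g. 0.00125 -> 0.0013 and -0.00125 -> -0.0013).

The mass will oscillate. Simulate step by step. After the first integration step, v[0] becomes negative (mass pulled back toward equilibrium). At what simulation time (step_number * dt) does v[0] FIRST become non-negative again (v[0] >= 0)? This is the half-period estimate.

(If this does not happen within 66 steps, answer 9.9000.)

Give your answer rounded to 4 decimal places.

Step 0: x=[9.9000] v=[0.0000]
Step 1: x=[9.7163] v=[-1.2250]
Step 2: x=[9.3584] v=[-2.3857]
Step 3: x=[8.8452] v=[-3.4211]
Step 4: x=[8.2037] v=[-4.2769]
Step 5: x=[7.4675] v=[-4.9082]
Step 6: x=[6.6752] v=[-5.2818]
Step 7: x=[5.8685] v=[-5.3781]
Step 8: x=[5.0897] v=[-5.1921]
Step 9: x=[4.3797] v=[-4.7335]
Step 10: x=[3.7757] v=[-4.0264]
Step 11: x=[3.3095] v=[-3.1079]
Step 12: x=[3.0056] v=[-2.0262]
Step 13: x=[2.8799] v=[-0.8382]
Step 14: x=[2.9390] v=[0.3938]
First v>=0 after going negative at step 14, time=2.1000

Answer: 2.1000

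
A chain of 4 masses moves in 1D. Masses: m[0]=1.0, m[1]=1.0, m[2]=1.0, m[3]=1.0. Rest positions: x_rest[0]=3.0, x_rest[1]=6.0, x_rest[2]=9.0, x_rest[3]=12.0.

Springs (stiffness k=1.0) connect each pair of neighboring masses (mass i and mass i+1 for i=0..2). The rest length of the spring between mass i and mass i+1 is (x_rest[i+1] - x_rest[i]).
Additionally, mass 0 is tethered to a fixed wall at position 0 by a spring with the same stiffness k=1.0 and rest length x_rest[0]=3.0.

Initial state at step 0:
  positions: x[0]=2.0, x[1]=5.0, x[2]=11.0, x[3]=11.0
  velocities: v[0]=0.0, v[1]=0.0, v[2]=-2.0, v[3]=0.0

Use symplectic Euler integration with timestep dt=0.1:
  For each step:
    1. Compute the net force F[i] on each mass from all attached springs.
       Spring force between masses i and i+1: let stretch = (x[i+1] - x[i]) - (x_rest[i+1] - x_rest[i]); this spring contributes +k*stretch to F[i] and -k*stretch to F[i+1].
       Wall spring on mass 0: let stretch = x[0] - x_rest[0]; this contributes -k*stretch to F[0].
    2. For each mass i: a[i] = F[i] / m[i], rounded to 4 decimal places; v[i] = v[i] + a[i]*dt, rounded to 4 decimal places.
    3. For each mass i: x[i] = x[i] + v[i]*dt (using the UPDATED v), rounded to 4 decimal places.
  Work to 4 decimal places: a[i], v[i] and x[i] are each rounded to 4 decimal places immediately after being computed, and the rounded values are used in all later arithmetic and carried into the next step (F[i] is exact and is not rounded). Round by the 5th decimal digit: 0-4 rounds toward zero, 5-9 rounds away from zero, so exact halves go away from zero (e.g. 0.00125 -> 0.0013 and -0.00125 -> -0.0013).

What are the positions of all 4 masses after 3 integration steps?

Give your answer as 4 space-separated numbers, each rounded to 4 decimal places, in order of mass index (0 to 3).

Step 0: x=[2.0000 5.0000 11.0000 11.0000] v=[0.0000 0.0000 -2.0000 0.0000]
Step 1: x=[2.0100 5.0300 10.7400 11.0300] v=[0.1000 0.3000 -2.6000 0.3000]
Step 2: x=[2.0301 5.0869 10.4258 11.0871] v=[0.2010 0.5690 -3.1420 0.5710]
Step 3: x=[2.0605 5.1666 10.0648 11.1676] v=[0.3037 0.7972 -3.6098 0.8049]

Answer: 2.0605 5.1666 10.0648 11.1676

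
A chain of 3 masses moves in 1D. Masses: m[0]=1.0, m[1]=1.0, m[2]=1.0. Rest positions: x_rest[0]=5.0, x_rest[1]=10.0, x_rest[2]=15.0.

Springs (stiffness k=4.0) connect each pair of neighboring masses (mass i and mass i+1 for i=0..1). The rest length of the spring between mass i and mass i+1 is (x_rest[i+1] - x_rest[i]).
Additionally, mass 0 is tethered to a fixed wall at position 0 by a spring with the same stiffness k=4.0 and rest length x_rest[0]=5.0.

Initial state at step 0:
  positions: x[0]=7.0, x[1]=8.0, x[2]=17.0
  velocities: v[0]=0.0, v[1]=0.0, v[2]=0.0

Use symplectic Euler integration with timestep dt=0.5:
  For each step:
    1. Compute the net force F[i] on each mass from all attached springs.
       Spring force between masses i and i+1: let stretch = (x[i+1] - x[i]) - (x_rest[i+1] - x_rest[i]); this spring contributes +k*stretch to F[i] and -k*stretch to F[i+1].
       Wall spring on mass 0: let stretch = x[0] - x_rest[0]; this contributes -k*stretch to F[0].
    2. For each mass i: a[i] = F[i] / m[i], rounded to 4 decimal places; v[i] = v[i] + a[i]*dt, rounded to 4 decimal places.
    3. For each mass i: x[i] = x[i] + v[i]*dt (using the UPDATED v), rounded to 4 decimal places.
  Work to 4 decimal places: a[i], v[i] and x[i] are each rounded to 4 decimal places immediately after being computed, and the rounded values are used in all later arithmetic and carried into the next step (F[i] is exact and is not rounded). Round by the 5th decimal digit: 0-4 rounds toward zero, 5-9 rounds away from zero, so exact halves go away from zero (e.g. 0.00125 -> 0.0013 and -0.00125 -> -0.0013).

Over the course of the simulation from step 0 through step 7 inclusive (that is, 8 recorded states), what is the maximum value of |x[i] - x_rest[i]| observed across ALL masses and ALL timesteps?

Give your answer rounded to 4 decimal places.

Answer: 6.0000

Derivation:
Step 0: x=[7.0000 8.0000 17.0000] v=[0.0000 0.0000 0.0000]
Step 1: x=[1.0000 16.0000 13.0000] v=[-12.0000 16.0000 -8.0000]
Step 2: x=[9.0000 6.0000 17.0000] v=[16.0000 -20.0000 8.0000]
Step 3: x=[5.0000 10.0000 15.0000] v=[-8.0000 8.0000 -4.0000]
Step 4: x=[1.0000 14.0000 13.0000] v=[-8.0000 8.0000 -4.0000]
Step 5: x=[9.0000 4.0000 17.0000] v=[16.0000 -20.0000 8.0000]
Step 6: x=[3.0000 12.0000 13.0000] v=[-12.0000 16.0000 -8.0000]
Step 7: x=[3.0000 12.0000 13.0000] v=[0.0000 0.0000 0.0000]
Max displacement = 6.0000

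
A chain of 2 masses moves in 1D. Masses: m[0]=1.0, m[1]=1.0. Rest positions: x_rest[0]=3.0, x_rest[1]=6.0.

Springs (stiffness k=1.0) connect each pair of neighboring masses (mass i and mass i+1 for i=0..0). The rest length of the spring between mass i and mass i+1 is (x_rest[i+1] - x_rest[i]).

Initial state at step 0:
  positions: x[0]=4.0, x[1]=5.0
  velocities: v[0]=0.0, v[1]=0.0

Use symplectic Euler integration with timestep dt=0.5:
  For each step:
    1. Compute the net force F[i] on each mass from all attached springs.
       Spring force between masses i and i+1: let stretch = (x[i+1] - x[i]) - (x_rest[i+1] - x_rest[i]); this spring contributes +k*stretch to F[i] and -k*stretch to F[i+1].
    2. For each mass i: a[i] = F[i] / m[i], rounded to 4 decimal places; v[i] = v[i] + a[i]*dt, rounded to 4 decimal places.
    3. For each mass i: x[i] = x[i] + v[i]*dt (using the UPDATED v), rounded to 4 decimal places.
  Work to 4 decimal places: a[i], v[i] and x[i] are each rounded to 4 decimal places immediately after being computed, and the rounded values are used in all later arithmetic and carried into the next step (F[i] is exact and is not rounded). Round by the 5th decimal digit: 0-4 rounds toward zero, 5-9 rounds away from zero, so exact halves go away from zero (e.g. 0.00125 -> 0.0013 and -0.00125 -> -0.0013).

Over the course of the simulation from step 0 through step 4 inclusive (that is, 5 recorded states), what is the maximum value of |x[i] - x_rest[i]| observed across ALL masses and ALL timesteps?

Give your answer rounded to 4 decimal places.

Step 0: x=[4.0000 5.0000] v=[0.0000 0.0000]
Step 1: x=[3.5000 5.5000] v=[-1.0000 1.0000]
Step 2: x=[2.7500 6.2500] v=[-1.5000 1.5000]
Step 3: x=[2.1250 6.8750] v=[-1.2500 1.2500]
Step 4: x=[1.9375 7.0625] v=[-0.3750 0.3750]
Max displacement = 1.0625

Answer: 1.0625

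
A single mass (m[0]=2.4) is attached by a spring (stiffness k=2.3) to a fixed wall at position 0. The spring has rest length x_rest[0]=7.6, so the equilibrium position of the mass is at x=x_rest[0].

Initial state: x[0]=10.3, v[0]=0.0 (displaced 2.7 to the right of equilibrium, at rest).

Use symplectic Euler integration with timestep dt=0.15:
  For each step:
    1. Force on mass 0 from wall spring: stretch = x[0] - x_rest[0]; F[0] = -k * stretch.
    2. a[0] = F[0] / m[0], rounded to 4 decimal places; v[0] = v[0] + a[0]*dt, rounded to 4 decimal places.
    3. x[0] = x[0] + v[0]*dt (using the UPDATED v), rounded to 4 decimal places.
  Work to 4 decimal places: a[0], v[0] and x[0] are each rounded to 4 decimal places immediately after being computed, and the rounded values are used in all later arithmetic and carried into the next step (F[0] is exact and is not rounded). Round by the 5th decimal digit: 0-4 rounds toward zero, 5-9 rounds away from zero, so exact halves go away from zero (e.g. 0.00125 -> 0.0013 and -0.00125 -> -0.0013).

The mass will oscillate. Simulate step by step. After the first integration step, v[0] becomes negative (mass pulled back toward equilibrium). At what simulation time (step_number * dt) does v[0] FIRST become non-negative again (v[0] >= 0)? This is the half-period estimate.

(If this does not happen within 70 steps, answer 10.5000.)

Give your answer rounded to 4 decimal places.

Answer: 3.3000

Derivation:
Step 0: x=[10.3000] v=[0.0000]
Step 1: x=[10.2418] v=[-0.3881]
Step 2: x=[10.1266] v=[-0.7679]
Step 3: x=[9.9569] v=[-1.1311]
Step 4: x=[9.7364] v=[-1.4699]
Step 5: x=[9.4699] v=[-1.7770]
Step 6: x=[9.1630] v=[-2.0458]
Step 7: x=[8.8224] v=[-2.2705]
Step 8: x=[8.4555] v=[-2.4462]
Step 9: x=[8.0701] v=[-2.5692]
Step 10: x=[7.6746] v=[-2.6368]
Step 11: x=[7.2775] v=[-2.6475]
Step 12: x=[6.8873] v=[-2.6011]
Step 13: x=[6.5125] v=[-2.4987]
Step 14: x=[6.1611] v=[-2.3424]
Step 15: x=[5.8408] v=[-2.1356]
Step 16: x=[5.5584] v=[-1.8827]
Step 17: x=[5.3200] v=[-1.5892]
Step 18: x=[5.1308] v=[-1.2615]
Step 19: x=[4.9948] v=[-0.9066]
Step 20: x=[4.9150] v=[-0.5321]
Step 21: x=[4.8931] v=[-0.1461]
Step 22: x=[4.9296] v=[0.2430]
First v>=0 after going negative at step 22, time=3.3000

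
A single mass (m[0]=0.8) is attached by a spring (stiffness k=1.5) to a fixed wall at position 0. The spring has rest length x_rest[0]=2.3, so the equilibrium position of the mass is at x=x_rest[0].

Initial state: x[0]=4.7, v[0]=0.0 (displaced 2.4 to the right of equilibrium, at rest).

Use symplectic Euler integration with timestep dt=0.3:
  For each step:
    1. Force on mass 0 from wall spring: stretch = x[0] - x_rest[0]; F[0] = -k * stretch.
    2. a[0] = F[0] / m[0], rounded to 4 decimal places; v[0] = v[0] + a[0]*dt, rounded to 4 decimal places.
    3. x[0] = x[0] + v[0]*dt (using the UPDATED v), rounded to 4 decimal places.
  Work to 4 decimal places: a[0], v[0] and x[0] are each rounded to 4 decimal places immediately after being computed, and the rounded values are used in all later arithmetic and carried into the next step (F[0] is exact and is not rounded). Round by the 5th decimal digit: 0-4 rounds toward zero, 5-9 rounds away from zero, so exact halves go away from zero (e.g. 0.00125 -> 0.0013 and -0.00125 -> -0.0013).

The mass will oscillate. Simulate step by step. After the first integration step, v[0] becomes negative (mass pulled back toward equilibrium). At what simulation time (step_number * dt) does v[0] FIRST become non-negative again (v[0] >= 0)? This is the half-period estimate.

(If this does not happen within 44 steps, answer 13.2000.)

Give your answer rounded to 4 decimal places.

Answer: 2.4000

Derivation:
Step 0: x=[4.7000] v=[0.0000]
Step 1: x=[4.2950] v=[-1.3500]
Step 2: x=[3.5533] v=[-2.4722]
Step 3: x=[2.6001] v=[-3.1772]
Step 4: x=[1.5963] v=[-3.3460]
Step 5: x=[0.7112] v=[-2.9502]
Step 6: x=[0.0943] v=[-2.0565]
Step 7: x=[-0.1504] v=[-0.8158]
Step 8: x=[0.0184] v=[0.5626]
First v>=0 after going negative at step 8, time=2.4000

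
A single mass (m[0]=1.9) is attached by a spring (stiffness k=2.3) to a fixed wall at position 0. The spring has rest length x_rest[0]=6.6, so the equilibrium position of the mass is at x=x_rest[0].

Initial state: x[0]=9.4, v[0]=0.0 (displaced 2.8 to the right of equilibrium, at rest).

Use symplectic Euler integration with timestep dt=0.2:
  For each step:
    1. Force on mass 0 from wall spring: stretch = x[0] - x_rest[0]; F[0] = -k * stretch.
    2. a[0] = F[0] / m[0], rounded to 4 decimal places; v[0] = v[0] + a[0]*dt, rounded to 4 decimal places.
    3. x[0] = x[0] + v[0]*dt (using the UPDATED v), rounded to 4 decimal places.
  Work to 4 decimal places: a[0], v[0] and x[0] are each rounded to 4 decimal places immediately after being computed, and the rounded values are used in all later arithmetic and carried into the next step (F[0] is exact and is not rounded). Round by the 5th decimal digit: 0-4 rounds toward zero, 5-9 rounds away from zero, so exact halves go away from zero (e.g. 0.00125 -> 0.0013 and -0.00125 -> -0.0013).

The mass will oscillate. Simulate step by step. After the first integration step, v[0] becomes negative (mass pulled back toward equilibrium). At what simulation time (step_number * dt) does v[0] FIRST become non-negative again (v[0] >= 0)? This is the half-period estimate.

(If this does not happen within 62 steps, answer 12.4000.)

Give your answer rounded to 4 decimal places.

Answer: 3.0000

Derivation:
Step 0: x=[9.4000] v=[0.0000]
Step 1: x=[9.2644] v=[-0.6779]
Step 2: x=[8.9998] v=[-1.3230]
Step 3: x=[8.6190] v=[-1.9040]
Step 4: x=[8.1404] v=[-2.3928]
Step 5: x=[7.5873] v=[-2.7657]
Step 6: x=[6.9864] v=[-3.0047]
Step 7: x=[6.3668] v=[-3.0982]
Step 8: x=[5.7585] v=[-3.0417]
Step 9: x=[5.1909] v=[-2.8380]
Step 10: x=[4.6915] v=[-2.4968]
Step 11: x=[4.2846] v=[-2.0347]
Step 12: x=[3.9898] v=[-1.4741]
Step 13: x=[3.8214] v=[-0.8422]
Step 14: x=[3.7875] v=[-0.1695]
Step 15: x=[3.8898] v=[0.5114]
First v>=0 after going negative at step 15, time=3.0000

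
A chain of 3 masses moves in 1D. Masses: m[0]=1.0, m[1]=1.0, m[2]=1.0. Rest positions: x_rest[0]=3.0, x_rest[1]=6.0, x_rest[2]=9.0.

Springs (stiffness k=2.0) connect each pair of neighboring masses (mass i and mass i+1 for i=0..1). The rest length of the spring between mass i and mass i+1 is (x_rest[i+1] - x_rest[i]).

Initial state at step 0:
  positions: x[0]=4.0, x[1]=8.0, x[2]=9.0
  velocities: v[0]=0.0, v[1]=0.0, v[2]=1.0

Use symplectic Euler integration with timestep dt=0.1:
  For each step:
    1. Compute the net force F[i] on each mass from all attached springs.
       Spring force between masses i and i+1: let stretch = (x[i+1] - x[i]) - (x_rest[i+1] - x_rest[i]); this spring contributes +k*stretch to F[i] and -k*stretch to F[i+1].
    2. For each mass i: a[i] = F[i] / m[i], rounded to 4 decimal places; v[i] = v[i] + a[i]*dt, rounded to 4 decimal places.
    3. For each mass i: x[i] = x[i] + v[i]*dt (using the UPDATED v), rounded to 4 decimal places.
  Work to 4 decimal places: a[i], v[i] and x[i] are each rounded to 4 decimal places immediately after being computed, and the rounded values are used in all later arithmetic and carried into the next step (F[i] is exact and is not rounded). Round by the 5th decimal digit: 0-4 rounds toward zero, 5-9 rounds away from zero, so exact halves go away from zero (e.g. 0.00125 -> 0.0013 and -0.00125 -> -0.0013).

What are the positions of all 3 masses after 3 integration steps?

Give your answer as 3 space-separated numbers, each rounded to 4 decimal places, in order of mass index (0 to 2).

Answer: 4.1121 7.6657 9.5222

Derivation:
Step 0: x=[4.0000 8.0000 9.0000] v=[0.0000 0.0000 1.0000]
Step 1: x=[4.0200 7.9400 9.1400] v=[0.2000 -0.6000 1.4000]
Step 2: x=[4.0584 7.8256 9.3160] v=[0.3840 -1.1440 1.7600]
Step 3: x=[4.1121 7.6657 9.5222] v=[0.5374 -1.5994 2.0619]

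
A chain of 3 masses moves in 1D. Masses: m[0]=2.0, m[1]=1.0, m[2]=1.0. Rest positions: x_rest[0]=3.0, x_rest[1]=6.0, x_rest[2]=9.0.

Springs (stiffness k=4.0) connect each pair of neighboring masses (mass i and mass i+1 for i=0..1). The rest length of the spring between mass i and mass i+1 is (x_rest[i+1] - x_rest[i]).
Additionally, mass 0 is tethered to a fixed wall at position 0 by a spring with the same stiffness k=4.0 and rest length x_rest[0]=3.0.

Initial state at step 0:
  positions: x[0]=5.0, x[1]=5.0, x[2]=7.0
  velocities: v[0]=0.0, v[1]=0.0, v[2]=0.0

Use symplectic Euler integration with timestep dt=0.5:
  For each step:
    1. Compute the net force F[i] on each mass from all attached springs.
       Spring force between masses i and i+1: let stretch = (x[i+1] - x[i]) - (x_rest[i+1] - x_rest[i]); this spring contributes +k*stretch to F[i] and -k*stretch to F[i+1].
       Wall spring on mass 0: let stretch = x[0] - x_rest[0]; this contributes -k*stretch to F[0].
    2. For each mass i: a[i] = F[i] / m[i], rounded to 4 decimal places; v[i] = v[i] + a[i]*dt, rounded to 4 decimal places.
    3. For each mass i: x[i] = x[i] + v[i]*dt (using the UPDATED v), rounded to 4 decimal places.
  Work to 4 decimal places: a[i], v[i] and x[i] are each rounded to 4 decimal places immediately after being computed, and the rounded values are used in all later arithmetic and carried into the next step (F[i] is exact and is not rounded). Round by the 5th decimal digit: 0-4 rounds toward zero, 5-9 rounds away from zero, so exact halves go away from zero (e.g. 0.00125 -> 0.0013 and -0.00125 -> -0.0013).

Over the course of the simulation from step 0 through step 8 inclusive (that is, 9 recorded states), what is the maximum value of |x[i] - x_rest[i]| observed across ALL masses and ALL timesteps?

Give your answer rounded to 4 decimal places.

Answer: 2.5000

Derivation:
Step 0: x=[5.0000 5.0000 7.0000] v=[0.0000 0.0000 0.0000]
Step 1: x=[2.5000 7.0000 8.0000] v=[-5.0000 4.0000 2.0000]
Step 2: x=[1.0000 5.5000 11.0000] v=[-3.0000 -3.0000 6.0000]
Step 3: x=[1.2500 5.0000 11.5000] v=[0.5000 -1.0000 1.0000]
Step 4: x=[2.7500 7.2500 8.5000] v=[3.0000 4.5000 -6.0000]
Step 5: x=[5.1250 6.2500 7.2500] v=[4.7500 -2.0000 -2.5000]
Step 6: x=[5.5000 5.1250 8.0000] v=[0.7500 -2.2500 1.5000]
Step 7: x=[2.9375 7.2500 8.8750] v=[-5.1250 4.2500 1.7500]
Step 8: x=[1.0625 6.6875 11.1250] v=[-3.7500 -1.1250 4.5000]
Max displacement = 2.5000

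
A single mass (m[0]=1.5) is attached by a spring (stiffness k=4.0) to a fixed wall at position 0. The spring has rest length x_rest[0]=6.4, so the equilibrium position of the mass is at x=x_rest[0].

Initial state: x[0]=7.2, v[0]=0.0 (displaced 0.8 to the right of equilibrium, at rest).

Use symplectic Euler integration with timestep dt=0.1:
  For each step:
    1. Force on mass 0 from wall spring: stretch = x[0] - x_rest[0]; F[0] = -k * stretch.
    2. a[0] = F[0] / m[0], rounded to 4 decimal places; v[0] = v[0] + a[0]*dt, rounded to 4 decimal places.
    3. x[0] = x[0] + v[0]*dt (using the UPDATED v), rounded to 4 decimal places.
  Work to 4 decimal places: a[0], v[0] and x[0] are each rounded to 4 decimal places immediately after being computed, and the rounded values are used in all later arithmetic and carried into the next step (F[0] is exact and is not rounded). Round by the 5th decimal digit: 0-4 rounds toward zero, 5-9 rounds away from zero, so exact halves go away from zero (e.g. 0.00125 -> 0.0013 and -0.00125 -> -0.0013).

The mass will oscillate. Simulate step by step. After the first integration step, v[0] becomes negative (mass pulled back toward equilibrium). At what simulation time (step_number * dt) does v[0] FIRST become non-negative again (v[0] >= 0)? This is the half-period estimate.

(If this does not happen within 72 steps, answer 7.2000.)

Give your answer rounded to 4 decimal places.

Step 0: x=[7.2000] v=[0.0000]
Step 1: x=[7.1787] v=[-0.2133]
Step 2: x=[7.1366] v=[-0.4210]
Step 3: x=[7.0749] v=[-0.6174]
Step 4: x=[6.9952] v=[-0.7974]
Step 5: x=[6.8996] v=[-0.9561]
Step 6: x=[6.7907] v=[-1.0893]
Step 7: x=[6.6714] v=[-1.1935]
Step 8: x=[6.5448] v=[-1.2659]
Step 9: x=[6.4144] v=[-1.3045]
Step 10: x=[6.2836] v=[-1.3083]
Step 11: x=[6.1559] v=[-1.2773]
Step 12: x=[6.0347] v=[-1.2122]
Step 13: x=[5.9232] v=[-1.1148]
Step 14: x=[5.8244] v=[-0.9877]
Step 15: x=[5.7410] v=[-0.8342]
Step 16: x=[5.6752] v=[-0.6585]
Step 17: x=[5.6287] v=[-0.4652]
Step 18: x=[5.6028] v=[-0.2595]
Step 19: x=[5.5981] v=[-0.0469]
Step 20: x=[5.6148] v=[0.1669]
First v>=0 after going negative at step 20, time=2.0000

Answer: 2.0000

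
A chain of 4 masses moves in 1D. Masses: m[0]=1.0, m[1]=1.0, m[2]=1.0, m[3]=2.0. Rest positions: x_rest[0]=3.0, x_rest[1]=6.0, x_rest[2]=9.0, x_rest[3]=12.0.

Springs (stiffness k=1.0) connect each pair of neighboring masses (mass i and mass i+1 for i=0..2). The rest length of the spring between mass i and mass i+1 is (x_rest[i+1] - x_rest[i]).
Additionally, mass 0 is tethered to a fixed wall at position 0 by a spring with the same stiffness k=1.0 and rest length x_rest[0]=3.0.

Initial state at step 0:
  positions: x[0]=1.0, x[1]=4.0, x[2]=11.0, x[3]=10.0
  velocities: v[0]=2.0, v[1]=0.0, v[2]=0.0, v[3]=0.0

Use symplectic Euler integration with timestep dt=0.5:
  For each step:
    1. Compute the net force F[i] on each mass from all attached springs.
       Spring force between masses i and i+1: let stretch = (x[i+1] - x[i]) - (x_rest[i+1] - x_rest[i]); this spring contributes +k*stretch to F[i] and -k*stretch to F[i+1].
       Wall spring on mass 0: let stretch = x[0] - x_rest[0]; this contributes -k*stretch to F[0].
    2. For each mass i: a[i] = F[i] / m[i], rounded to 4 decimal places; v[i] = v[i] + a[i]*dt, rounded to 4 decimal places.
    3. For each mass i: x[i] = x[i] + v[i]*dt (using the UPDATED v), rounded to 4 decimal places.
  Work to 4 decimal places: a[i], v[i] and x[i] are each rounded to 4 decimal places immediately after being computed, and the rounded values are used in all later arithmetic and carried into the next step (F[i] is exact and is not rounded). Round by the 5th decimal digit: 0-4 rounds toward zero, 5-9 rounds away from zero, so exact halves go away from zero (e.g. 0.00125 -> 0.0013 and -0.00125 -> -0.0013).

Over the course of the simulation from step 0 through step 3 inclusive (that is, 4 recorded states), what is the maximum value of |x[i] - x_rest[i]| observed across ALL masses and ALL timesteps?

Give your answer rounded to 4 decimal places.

Answer: 4.0469

Derivation:
Step 0: x=[1.0000 4.0000 11.0000 10.0000] v=[2.0000 0.0000 0.0000 0.0000]
Step 1: x=[2.5000 5.0000 9.0000 10.5000] v=[3.0000 2.0000 -4.0000 1.0000]
Step 2: x=[4.0000 6.3750 6.3750 11.1875] v=[3.0000 2.7500 -5.2500 1.3750]
Step 3: x=[5.0938 7.1563 4.9531 11.6485] v=[2.1875 1.5625 -2.8438 0.9219]
Max displacement = 4.0469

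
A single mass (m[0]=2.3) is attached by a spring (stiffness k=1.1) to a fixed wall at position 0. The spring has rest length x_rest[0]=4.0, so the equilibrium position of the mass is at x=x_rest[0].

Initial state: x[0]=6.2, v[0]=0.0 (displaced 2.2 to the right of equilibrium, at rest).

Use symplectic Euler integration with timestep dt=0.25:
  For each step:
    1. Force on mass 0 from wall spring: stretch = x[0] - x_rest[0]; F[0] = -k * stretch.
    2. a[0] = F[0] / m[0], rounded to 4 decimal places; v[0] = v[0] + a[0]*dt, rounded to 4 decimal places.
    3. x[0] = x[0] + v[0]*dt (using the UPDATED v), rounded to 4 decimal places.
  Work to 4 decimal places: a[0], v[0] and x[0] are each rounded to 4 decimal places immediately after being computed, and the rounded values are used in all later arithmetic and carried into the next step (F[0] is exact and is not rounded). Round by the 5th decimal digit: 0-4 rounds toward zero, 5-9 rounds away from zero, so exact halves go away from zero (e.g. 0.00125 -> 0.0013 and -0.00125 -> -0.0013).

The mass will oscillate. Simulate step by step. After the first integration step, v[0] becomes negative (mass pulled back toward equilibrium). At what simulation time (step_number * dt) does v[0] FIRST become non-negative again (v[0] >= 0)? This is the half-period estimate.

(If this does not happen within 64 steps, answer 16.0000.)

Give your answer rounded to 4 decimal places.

Answer: 4.7500

Derivation:
Step 0: x=[6.2000] v=[0.0000]
Step 1: x=[6.1342] v=[-0.2631]
Step 2: x=[6.0046] v=[-0.5183]
Step 3: x=[5.8151] v=[-0.7580]
Step 4: x=[5.5714] v=[-0.9750]
Step 5: x=[5.2807] v=[-1.1629]
Step 6: x=[4.9517] v=[-1.3160]
Step 7: x=[4.5943] v=[-1.4298]
Step 8: x=[4.2191] v=[-1.5009]
Step 9: x=[3.8373] v=[-1.5271]
Step 10: x=[3.4604] v=[-1.5077]
Step 11: x=[3.0996] v=[-1.4432]
Step 12: x=[2.7657] v=[-1.3356]
Step 13: x=[2.4687] v=[-1.1880]
Step 14: x=[2.2175] v=[-1.0049]
Step 15: x=[2.0196] v=[-0.7918]
Step 16: x=[1.8809] v=[-0.5550]
Step 17: x=[1.8055] v=[-0.3016]
Step 18: x=[1.7957] v=[-0.0392]
Step 19: x=[1.8518] v=[0.2244]
First v>=0 after going negative at step 19, time=4.7500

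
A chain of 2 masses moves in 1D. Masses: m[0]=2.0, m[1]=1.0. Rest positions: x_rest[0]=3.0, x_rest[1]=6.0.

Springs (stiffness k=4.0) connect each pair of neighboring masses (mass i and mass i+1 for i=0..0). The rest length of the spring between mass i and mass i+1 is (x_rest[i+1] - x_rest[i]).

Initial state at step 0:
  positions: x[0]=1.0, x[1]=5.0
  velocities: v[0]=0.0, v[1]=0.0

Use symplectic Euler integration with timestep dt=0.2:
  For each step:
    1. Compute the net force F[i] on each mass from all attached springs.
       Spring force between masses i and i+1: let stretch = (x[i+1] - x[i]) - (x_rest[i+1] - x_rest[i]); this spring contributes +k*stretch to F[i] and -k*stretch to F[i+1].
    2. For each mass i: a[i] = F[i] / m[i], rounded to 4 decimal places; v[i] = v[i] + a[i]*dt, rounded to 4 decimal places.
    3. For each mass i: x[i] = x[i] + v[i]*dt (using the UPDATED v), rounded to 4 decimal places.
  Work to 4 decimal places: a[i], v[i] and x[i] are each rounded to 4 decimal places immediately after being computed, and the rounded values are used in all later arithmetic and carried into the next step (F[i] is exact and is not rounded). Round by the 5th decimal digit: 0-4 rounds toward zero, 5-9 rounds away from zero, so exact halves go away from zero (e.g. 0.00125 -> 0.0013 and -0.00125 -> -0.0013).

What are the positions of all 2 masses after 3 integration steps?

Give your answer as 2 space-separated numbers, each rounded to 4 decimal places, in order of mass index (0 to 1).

Step 0: x=[1.0000 5.0000] v=[0.0000 0.0000]
Step 1: x=[1.0800 4.8400] v=[0.4000 -0.8000]
Step 2: x=[1.2208 4.5584] v=[0.7040 -1.4080]
Step 3: x=[1.3886 4.2228] v=[0.8390 -1.6781]

Answer: 1.3886 4.2228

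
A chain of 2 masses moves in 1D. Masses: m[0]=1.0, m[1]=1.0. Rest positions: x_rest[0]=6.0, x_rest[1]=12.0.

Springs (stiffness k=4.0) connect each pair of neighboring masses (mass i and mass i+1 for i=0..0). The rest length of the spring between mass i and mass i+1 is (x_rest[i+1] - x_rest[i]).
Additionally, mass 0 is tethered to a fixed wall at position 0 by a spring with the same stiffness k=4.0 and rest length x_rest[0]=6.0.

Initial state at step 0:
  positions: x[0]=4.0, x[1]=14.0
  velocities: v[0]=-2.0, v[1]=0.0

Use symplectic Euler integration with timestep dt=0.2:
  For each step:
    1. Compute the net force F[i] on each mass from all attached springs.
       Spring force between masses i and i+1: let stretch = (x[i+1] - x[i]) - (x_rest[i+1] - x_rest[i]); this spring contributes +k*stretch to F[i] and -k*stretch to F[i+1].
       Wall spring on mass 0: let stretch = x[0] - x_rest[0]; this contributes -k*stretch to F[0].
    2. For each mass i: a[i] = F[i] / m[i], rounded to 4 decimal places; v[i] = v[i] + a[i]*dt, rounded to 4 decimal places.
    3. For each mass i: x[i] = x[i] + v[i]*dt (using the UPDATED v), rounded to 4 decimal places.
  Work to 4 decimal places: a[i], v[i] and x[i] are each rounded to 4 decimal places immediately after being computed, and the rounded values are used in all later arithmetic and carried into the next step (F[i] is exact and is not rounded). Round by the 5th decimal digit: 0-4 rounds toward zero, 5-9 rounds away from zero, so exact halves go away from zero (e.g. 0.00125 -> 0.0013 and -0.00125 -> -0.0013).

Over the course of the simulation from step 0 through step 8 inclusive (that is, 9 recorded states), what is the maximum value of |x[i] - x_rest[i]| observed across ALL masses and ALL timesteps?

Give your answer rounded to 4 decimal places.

Answer: 2.1111

Derivation:
Step 0: x=[4.0000 14.0000] v=[-2.0000 0.0000]
Step 1: x=[4.5600 13.3600] v=[2.8000 -3.2000]
Step 2: x=[5.7984 12.2720] v=[6.1920 -5.4400]
Step 3: x=[7.1448 11.1082] v=[6.7322 -5.8189]
Step 4: x=[7.9822 10.2703] v=[4.1871 -4.1896]
Step 5: x=[7.9086 10.0263] v=[-0.3682 -1.2201]
Step 6: x=[6.9084 10.4034] v=[-5.0009 1.8857]
Step 7: x=[5.3621 11.1813] v=[-7.7316 3.8897]
Step 8: x=[3.8889 11.9882] v=[-7.3659 4.0343]
Max displacement = 2.1111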